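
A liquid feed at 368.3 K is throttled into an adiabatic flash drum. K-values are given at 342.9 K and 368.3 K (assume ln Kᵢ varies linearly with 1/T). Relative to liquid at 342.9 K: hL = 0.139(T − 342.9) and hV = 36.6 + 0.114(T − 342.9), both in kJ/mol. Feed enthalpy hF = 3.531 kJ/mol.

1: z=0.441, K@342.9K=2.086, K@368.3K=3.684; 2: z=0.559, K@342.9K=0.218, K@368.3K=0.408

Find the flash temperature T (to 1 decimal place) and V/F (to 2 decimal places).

Adiabatic flash: solve Rachford–Rice at each trial T, then check hF = ψ·hV(T) + (1−ψ)·hL(T).
  T = 342.9 K: K = (2.086, 0.218), RR gives ψ = 0.049, H_out = 1.801 kJ/mol
  T = 368.3 K: K = (3.684, 0.408), RR gives ψ = 0.537, H_out = 22.832 kJ/mol
  T = 355.6 K: K = (2.800, 0.302), RR gives ψ = 0.321, H_out = 13.410 kJ/mol
  T = 349.2 K: K = (2.421, 0.257), RR gives ψ = 0.200, H_out = 8.162 kJ/mol
  T = 346.0 K: K = (2.246, 0.236), RR gives ψ = 0.129, H_out = 5.141 kJ/mol
  T = 344.4 K: K = (2.162, 0.227), RR gives ψ = 0.089, H_out = 3.478 kJ/mol
  T = 345.2 K: K = (2.204, 0.232), RR gives ψ = 0.110, H_out = 4.324 kJ/mol
  T = 344.8 K: K = (2.183, 0.229), RR gives ψ = 0.100, H_out = 3.905 kJ/mol
Linear interpolation between T = 344.4 (H_out = 3.478) and T = 344.8 (H_out = 3.905) on hF = 3.531 gives T ≈ 344.4 K, at which ψ = 0.09.

T = 344.4 K, V/F = 0.09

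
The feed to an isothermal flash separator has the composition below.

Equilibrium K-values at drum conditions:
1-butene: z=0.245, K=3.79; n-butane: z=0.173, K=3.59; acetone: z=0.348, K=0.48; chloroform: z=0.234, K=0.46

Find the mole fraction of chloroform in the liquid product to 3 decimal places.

x_chloroform = 0.340

Material balance + equilibrium reduce to Σ zᵢ(Kᵢ−1)/(1+β(Kᵢ−1)) = 0.
g(0) = ΣzᵢKᵢ − 1 = 0.824 and g(1) = 1 − Σzᵢ/Kᵢ = -0.347, so a root lies in (0, 1).
Iterate (Newton) starting at β = 0.57:
  β = 0.570: g = 0.0051, g' = -0.806 → β = 0.576
Converged at β = 0.576.
Compositions from xᵢ = zᵢ/(1+β(Kᵢ−1)), yᵢ = Kᵢxᵢ:
  1-butene: x = 0.094, y = 0.356
  n-butane: x = 0.069, y = 0.249
  acetone: x = 0.497, y = 0.239
  chloroform: x = 0.340, y = 0.156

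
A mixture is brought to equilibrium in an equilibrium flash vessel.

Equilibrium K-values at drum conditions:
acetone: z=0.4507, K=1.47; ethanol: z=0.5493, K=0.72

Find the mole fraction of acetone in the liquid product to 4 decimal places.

Material balance + equilibrium reduce to Σ zᵢ(Kᵢ−1)/(1+ψ(Kᵢ−1)) = 0.
Feasibility: ΣzᵢKᵢ = 1.0580, Σzᵢ/Kᵢ = 1.0695 — both > 1, two phases present.
Iterate (Newton) starting at ψ = 0.5:
  ψ = 0.5000: g = -0.00732, g' = -0.1235 → ψ = 0.4407
  ψ = 0.4407: g = 0.00002, g' = -0.1244 → ψ = 0.4409
Converged at ψ = 0.4409.
Compositions from xᵢ = zᵢ/(1+ψ(Kᵢ−1)), yᵢ = Kᵢxᵢ:
  acetone: x = 0.3733, y = 0.5488
  ethanol: x = 0.6267, y = 0.4512

x_acetone = 0.3733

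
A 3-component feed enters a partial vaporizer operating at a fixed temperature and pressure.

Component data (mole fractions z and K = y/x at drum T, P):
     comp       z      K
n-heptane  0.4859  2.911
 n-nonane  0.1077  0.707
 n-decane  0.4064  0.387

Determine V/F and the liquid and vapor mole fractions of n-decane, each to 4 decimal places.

V/F = 0.6003, x_n-decane = 0.6430, y_n-decane = 0.2488

Rachford–Rice: g(V/F) = Σ zᵢ(Kᵢ−1)/(1+V/F(Kᵢ−1)) = 0.
Check two-phase: ΣzᵢKᵢ = 1.6479 > 1 and Σzᵢ/Kᵢ = 1.3694 > 1, so g(0) = 0.6479 > 0 and g(1) = -0.3694 < 0.
Newton iteration, V/F⁰ = 0.5:
  V/F = 0.5000: g = 0.07864, g' = -0.7943 → V/F = 0.5990
  V/F = 0.5990: g = 0.00099, g' = -0.7807 → V/F = 0.6003
Converged at V/F = 0.6003.
Compositions from xᵢ = zᵢ/(1+V/F(Kᵢ−1)), yᵢ = Kᵢxᵢ:
  n-heptane: x = 0.2263, y = 0.6588
  n-nonane: x = 0.1307, y = 0.0924
  n-decane: x = 0.6430, y = 0.2488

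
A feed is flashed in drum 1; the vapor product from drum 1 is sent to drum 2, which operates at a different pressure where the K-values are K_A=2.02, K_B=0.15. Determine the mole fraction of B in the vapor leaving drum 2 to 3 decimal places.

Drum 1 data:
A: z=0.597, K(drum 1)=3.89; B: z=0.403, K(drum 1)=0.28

y_B (drum 2) = 0.082

Drum 1:
Let ψ₁ = V/F and solve Σ zᵢ(Kᵢ−1)/(1+ψ₁(Kᵢ−1)) = 0.
g(0) = ΣzᵢKᵢ − 1 = 1.435 and g(1) = 1 − Σzᵢ/Kᵢ = -0.593, so a root lies in (0, 1).
Newton–Raphson from ψ₁ = 0.5:
  ψ₁ = 0.500: g = 0.2523, g' = -1.344 → ψ₁ = 0.688
  ψ₁ = 0.688: g = 0.0028, g' = -1.378 → ψ₁ = 0.690
Converged at ψ₁ = 0.690.
Drum-1 compositions:
  A: x = 0.199, y = 0.776
  B: x = 0.801, y = 0.224
Drum-2 feed = drum-1 vapor: z₂ = (0.7758, 0.2242).
Drum 2:
Let ψ₂ = V/F and solve Σ zᵢ(Kᵢ−1)/(1+ψ₂(Kᵢ−1)) = 0.
g(0) = ΣzᵢKᵢ − 1 = 0.601 and g(1) = 1 − Σzᵢ/Kᵢ = -0.878, so a root lies in (0, 1).
Newton–Raphson from ψ₂ = 0.48:
  ψ₂ = 0.480: g = 0.2094, g' = -0.826 → ψ₂ = 0.734
  ψ₂ = 0.734: g = -0.0534, g' = -1.407 → ψ₂ = 0.696
  ψ₂ = 0.696: g = -0.0032, g' = -1.246 → ψ₂ = 0.693
Converged at ψ₂ = 0.693.
  A: x = 0.455, y = 0.918
  B: x = 0.545, y = 0.082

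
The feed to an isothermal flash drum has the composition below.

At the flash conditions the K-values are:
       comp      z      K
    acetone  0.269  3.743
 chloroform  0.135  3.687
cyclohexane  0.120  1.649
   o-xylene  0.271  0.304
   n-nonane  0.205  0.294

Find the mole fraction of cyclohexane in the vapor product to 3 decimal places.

Rachford–Rice: g(β) = Σ zᵢ(Kᵢ−1)/(1+β(Kᵢ−1)) = 0.
Feasibility: ΣzᵢKᵢ = 1.845, Σzᵢ/Kᵢ = 1.770 — both > 1, two phases present.
Newton iteration, β⁰ = 0.61:
  β = 0.610: g = -0.1127, g' = -1.161 → β = 0.513
  β = 0.513: g = -0.0027, g' = -1.119 → β = 0.510
Converged at β = 0.510.
Compositions from xᵢ = zᵢ/(1+β(Kᵢ−1)), yᵢ = Kᵢxᵢ:
  acetone: x = 0.112, y = 0.419
  chloroform: x = 0.057, y = 0.210
  cyclohexane: x = 0.090, y = 0.149
  o-xylene: x = 0.420, y = 0.128
  n-nonane: x = 0.321, y = 0.094

y_cyclohexane = 0.149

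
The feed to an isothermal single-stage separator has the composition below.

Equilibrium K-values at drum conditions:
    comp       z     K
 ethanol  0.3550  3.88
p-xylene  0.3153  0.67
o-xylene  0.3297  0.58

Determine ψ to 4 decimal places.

ψ = 0.7152

Material balance + equilibrium reduce to Σ zᵢ(Kᵢ−1)/(1+ψ(Kᵢ−1)) = 0.
g(0) = ΣzᵢKᵢ − 1 = 0.7799 and g(1) = 1 − Σzᵢ/Kᵢ = -0.1305, so a root lies in (0, 1).
Newton iteration, ψ⁰ = 0.31:
  ψ = 0.3100: g = 0.26504, g' = -0.9414 → ψ = 0.5916
  ψ = 0.5916: g = 0.06461, g' = -0.5588 → ψ = 0.7072
  ψ = 0.7072: g = 0.00398, g' = -0.4954 → ψ = 0.7152
Converged at ψ = 0.7152.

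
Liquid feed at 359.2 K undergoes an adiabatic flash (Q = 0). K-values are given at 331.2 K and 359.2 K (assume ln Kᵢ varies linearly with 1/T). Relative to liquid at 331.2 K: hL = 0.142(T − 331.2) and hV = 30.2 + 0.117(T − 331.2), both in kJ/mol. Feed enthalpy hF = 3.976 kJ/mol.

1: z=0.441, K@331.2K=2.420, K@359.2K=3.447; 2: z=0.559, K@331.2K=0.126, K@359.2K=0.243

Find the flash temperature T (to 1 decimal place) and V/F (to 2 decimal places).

Adiabatic flash: solve Rachford–Rice at each trial T, then check hF = ψ·hV(T) + (1−ψ)·hL(T).
  T = 331.2 K: K = (2.420, 0.126), RR gives ψ = 0.111, H_out = 3.350 kJ/mol
  T = 359.2 K: K = (3.447, 0.243), RR gives ψ = 0.354, H_out = 14.423 kJ/mol
  T = 345.2 K: K = (2.909, 0.177), RR gives ψ = 0.243, H_out = 9.249 kJ/mol
  T = 338.2 K: K = (2.658, 0.150), RR gives ψ = 0.182, H_out = 6.451 kJ/mol
  T = 334.7 K: K = (2.538, 0.138), RR gives ψ = 0.148, H_out = 4.948 kJ/mol
  T = 332.9 K: K = (2.477, 0.132), RR gives ψ = 0.129, H_out = 4.139 kJ/mol
Linear interpolation between T = 331.2 (H_out = 3.350) and T = 332.9 (H_out = 4.139) on hF = 3.976 gives T ≈ 332.5 K, at which ψ = 0.13.

T = 332.5 K, V/F = 0.13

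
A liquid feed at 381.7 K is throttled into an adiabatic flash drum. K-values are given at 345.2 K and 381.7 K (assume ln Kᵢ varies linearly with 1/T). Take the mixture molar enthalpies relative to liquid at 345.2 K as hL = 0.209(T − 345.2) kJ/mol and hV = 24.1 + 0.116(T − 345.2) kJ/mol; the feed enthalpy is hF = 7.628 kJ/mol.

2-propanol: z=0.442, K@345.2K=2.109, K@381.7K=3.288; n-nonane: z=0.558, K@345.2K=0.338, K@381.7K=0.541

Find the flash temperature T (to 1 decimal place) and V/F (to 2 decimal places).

T = 351.5 K, V/F = 0.27

Adiabatic flash: solve Rachford–Rice at each trial T, then check hF = ψ·hV(T) + (1−ψ)·hL(T).
  T = 345.2 K: K = (2.109, 0.338), RR gives ψ = 0.165, H_out = 3.965 kJ/mol
  T = 381.7 K: K = (3.288, 0.541), RR gives ψ = 0.719, H_out = 22.517 kJ/mol
  T = 363.4 K: K = (2.661, 0.432), RR gives ψ = 0.443, H_out = 13.727 kJ/mol
  T = 354.3 K: K = (2.376, 0.384), RR gives ψ = 0.311, H_out = 9.145 kJ/mol
  T = 349.8 K: K = (2.242, 0.361), RR gives ψ = 0.242, H_out = 6.688 kJ/mol
  T = 352.1 K: K = (2.310, 0.372), RR gives ψ = 0.278, H_out = 7.965 kJ/mol
Linear interpolation between T = 349.8 (H_out = 6.688) and T = 352.1 (H_out = 7.965) on hF = 7.628 gives T ≈ 351.5 K, at which ψ = 0.27.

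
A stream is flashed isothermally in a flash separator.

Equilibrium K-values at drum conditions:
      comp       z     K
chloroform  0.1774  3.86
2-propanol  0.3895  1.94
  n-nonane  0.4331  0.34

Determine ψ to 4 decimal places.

Newton iteration, ψ⁰ = 0.5:
  ψ = 0.5000: g = 0.03122, g' = -0.8253 → ψ = 0.5378
  ψ = 0.5378: g = -0.00008, g' = -0.8305 → ψ = 0.5377
Converged at ψ = 0.5377.

ψ = 0.5377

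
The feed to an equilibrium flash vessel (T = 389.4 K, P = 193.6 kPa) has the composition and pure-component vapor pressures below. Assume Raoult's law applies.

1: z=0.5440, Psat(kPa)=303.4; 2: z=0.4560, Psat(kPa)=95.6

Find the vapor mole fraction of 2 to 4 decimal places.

y_2 = 0.2609

Raoult's law: Kᵢ = Pᵢˢᵃᵗ/P = Pᵢˢᵃᵗ/193.6.
  K_1 = 303.4/193.6 = 1.567149, K_2 = 95.6/193.6 = 0.493802
Material balance + equilibrium reduce to Σ zᵢ(Kᵢ−1)/(1+ψ(Kᵢ−1)) = 0.
Feasibility: ΣzᵢKᵢ = 1.0777, Σzᵢ/Kᵢ = 1.2706 — both > 1, two phases present.
Binary case is linear: z₁(K₁−1)(1+ψ(K₂−1)) + z₂(K₂−1)(1+ψ(K₁−1)) = 0
⇒ ψ = [z₁(K₁−1)+z₂(K₂−1)] / [−(K₁−1)(K₂−1)] = 0.07770/0.28709 = 0.2707
Compositions from xᵢ = zᵢ/(1+ψ(Kᵢ−1)), yᵢ = Kᵢxᵢ:
  1: x = 0.4716, y = 0.7391
  2: x = 0.5284, y = 0.2609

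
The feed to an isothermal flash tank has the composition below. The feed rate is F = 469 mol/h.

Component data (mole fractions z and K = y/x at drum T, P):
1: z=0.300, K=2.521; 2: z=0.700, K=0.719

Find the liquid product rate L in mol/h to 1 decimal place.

L = 184.1 mol/h

Material balance + equilibrium reduce to Σ zᵢ(Kᵢ−1)/(1+ψ(Kᵢ−1)) = 0.
Feasibility: ΣzᵢKᵢ = 1.260, Σzᵢ/Kᵢ = 1.093 — both > 1, two phases present.
Binary case is linear: z₁(K₁−1)(1+ψ(K₂−1)) + z₂(K₂−1)(1+ψ(K₁−1)) = 0
⇒ ψ = [z₁(K₁−1)+z₂(K₂−1)] / [−(K₁−1)(K₂−1)] = 0.2596/0.4274 = 0.607
Then V = ψ·F = 0.6074·469 = 284.9 mol/h and L = F − V = 184.1 mol/h.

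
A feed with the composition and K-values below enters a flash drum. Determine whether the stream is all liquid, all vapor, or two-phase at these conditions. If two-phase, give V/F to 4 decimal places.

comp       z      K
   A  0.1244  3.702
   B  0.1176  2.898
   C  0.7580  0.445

two-phase, V/F = 0.1061

ΣzᵢKᵢ = 1.1386; Σzᵢ/Kᵢ = 1.7776.
Both exceed 1, so a two-phase solution exists.
Newton iteration, ψ⁰ = 0.45:
  ψ = 0.4500: g = -0.28866, g' = -0.7230 → ψ = 0.0508
  ψ = 0.0508: g = 0.06631, g' = -1.3021 → ψ = 0.1017
  ψ = 0.1017: g = 0.00494, g' = -1.1188 → ψ = 0.1061
Converged at ψ = 0.1061.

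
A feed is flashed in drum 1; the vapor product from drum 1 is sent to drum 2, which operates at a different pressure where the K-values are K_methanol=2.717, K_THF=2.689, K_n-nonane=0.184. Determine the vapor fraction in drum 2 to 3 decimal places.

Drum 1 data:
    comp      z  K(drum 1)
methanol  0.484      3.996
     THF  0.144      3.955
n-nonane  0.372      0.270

Drum 1:
Rachford–Rice: g(ψ₁) = Σ zᵢ(Kᵢ−1)/(1+ψ₁(Kᵢ−1)) = 0.
g(0) = ΣzᵢKᵢ − 1 = 1.604 and g(1) = 1 − Σzᵢ/Kᵢ = -0.535, so a root lies in (0, 1).
Newton iteration, ψ₁⁰ = 0.67:
  ψ₁ = 0.670: g = 0.0934, g' = -1.381 → ψ₁ = 0.738
  ψ₁ = 0.738: g = -0.0028, g' = -1.477 → ψ₁ = 0.736
Converged at ψ₁ = 0.736.
Drum-1 compositions:
  methanol: x = 0.151, y = 0.604
  THF: x = 0.045, y = 0.179
  n-nonane: x = 0.804, y = 0.217
Drum-2 feed = drum-1 vapor: z₂ = (0.6036, 0.1794, 0.2170).
Drum 2:
Let ψ₂ = V/F and solve Σ zᵢ(Kᵢ−1)/(1+ψ₂(Kᵢ−1)) = 0.
g(0) = ΣzᵢKᵢ − 1 = 1.162 and g(1) = 1 − Σzᵢ/Kᵢ = -0.468, so a root lies in (0, 1).
Newton–Raphson from ψ₂ = 0.49:
  ψ₂ = 0.490: g = 0.4337, g' = -1.079 → ψ₂ = 0.892
  ψ₂ = 0.892: g = -0.1200, g' = -2.308 → ψ₂ = 0.840
  ψ₂ = 0.840: g = -0.0130, g' = -1.845 → ψ₂ = 0.833
Converged at ψ₂ = 0.833.
  methanol: x = 0.248, y = 0.675
  THF: x = 0.075, y = 0.200
  n-nonane: x = 0.677, y = 0.125

V/F (drum 2) = 0.833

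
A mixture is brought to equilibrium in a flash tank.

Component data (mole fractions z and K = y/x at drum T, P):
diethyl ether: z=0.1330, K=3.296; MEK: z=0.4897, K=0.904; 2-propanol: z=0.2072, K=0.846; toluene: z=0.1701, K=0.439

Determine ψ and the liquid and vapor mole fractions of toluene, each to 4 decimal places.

Let ψ = V/F and solve Σ zᵢ(Kᵢ−1)/(1+ψ(Kᵢ−1)) = 0.
g(0) = ΣzᵢKᵢ − 1 = 0.1310 and g(1) = 1 − Σzᵢ/Kᵢ = -0.2144, so a root lies in (0, 1).
Newton–Raphson from ψ = 0.5:
  ψ = 0.5000: g = -0.07442, g' = -0.2661 → ψ = 0.2204
  ψ = 0.2204: g = 0.01283, g' = -0.3888 → ψ = 0.2534
  ψ = 0.2534: g = 0.00044, g' = -0.3631 → ψ = 0.2546
Converged at ψ = 0.2546.
Compositions from xᵢ = zᵢ/(1+ψ(Kᵢ−1)), yᵢ = Kᵢxᵢ:
  diethyl ether: x = 0.0839, y = 0.2767
  MEK: x = 0.5020, y = 0.4538
  2-propanol: x = 0.2157, y = 0.1824
  toluene: x = 0.1984, y = 0.0871

ψ = 0.2546, x_toluene = 0.1984, y_toluene = 0.0871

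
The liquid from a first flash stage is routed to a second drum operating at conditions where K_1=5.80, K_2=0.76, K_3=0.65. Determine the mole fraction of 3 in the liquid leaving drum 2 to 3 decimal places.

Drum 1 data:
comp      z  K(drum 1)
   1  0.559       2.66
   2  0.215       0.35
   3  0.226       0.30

Drum 1:
Rachford–Rice: g(ψ₁) = Σ zᵢ(Kᵢ−1)/(1+ψ₁(Kᵢ−1)) = 0.
Check two-phase: ΣzᵢKᵢ = 1.630 > 1 and Σzᵢ/Kᵢ = 1.578 > 1, so g(0) = 0.630 > 0 and g(1) = -0.578 < 0.
Newton–Raphson from ψ₁ = 0.4:
  ψ₁ = 0.400: g = 0.1491, g' = -0.936 → ψ₁ = 0.559
  ψ₁ = 0.559: g = 0.0016, g' = -0.938 → ψ₁ = 0.561
Converged at ψ₁ = 0.561.
Drum-1 compositions:
  1: x = 0.289, y = 0.770
  2: x = 0.338, y = 0.118
  3: x = 0.372, y = 0.112
Drum-2 feed = drum-1 liquid: z₂ = (0.2894, 0.3384, 0.3722).
Drum 2:
Material balance + equilibrium reduce to Σ zᵢ(Kᵢ−1)/(1+ψ₂(Kᵢ−1)) = 0.
g(0) = ΣzᵢKᵢ − 1 = 1.178 and g(1) = 1 − Σzᵢ/Kᵢ = -0.068, so a root lies in (0, 1).
Newton–Raphson from ψ₂ = 0.6:
  ψ₂ = 0.600: g = 0.0983, g' = -0.543 → ψ₂ = 0.781
  ψ₂ = 0.781: g = 0.0133, g' = -0.411 → ψ₂ = 0.813
  ψ₂ = 0.813: g = 0.0002, g' = -0.396 → ψ₂ = 0.814
Converged at ψ₂ = 0.814.
  1: x = 0.059, y = 0.342
  2: x = 0.421, y = 0.320
  3: x = 0.520, y = 0.338

x_3 (drum 2) = 0.520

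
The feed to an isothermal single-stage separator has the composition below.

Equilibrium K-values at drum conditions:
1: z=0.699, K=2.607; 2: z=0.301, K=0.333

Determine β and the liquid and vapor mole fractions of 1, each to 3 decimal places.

Let β = V/F and solve Σ zᵢ(Kᵢ−1)/(1+β(Kᵢ−1)) = 0.
g(0) = ΣzᵢKᵢ − 1 = 0.923 and g(1) = 1 − Σzᵢ/Kᵢ = -0.172, so a root lies in (0, 1).
Binary case is linear: z₁(K₁−1)(1+β(K₂−1)) + z₂(K₂−1)(1+β(K₁−1)) = 0
⇒ β = [z₁(K₁−1)+z₂(K₂−1)] / [−(K₁−1)(K₂−1)] = 0.9225/1.0719 = 0.861
Compositions from xᵢ = zᵢ/(1+β(Kᵢ−1)), yᵢ = Kᵢxᵢ:
  1: x = 0.293, y = 0.765
  2: x = 0.707, y = 0.235

β = 0.861, x_1 = 0.293, y_1 = 0.765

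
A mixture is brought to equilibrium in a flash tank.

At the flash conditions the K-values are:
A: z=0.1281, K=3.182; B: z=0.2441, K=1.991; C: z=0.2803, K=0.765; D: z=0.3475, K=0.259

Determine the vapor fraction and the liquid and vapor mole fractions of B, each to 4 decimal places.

Rachford–Rice: g(ψ) = Σ zᵢ(Kᵢ−1)/(1+ψ(Kᵢ−1)) = 0.
Feasibility: ΣzᵢKᵢ = 1.1980, Σzᵢ/Kᵢ = 1.8710 — both > 1, two phases present.
Iterate (Newton) starting at ψ = 0.5:
  ψ = 0.5000: g = -0.18826, g' = -0.7481 → ψ = 0.2483
  ψ = 0.2483: g = -0.01011, g' = -0.7150 → ψ = 0.2342
  ψ = 0.2342: g = 0.00005, g' = -0.7217 → ψ = 0.2343
Converged at ψ = 0.2343.
Compositions from xᵢ = zᵢ/(1+ψ(Kᵢ−1)), yᵢ = Kᵢxᵢ:
  A: x = 0.0848, y = 0.2697
  B: x = 0.1981, y = 0.3944
  C: x = 0.2966, y = 0.2269
  D: x = 0.4205, y = 0.1089

ψ = 0.2343, x_B = 0.1981, y_B = 0.3944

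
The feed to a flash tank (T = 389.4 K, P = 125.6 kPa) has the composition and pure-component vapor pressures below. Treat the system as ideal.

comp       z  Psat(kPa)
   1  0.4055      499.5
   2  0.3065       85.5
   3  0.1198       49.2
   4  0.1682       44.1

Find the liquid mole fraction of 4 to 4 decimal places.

Raoult's law: Kᵢ = Pᵢˢᵃᵗ/P = Pᵢˢᵃᵗ/125.6.
  K_1 = 499.5/125.6 = 3.976911, K_2 = 85.5/125.6 = 0.680732, K_3 = 49.2/125.6 = 0.391720, K_4 = 44.1/125.6 = 0.351115
Material balance + equilibrium reduce to Σ zᵢ(Kᵢ−1)/(1+ψ(Kᵢ−1)) = 0.
Feasibility: ΣzᵢKᵢ = 1.9273, Σzᵢ/Kᵢ = 1.3371 — both > 1, two phases present.
Newton–Raphson from ψ = 0.58:
  ψ = 0.5800: g = 0.03503, g' = -0.8183 → ψ = 0.6228
  ψ = 0.6228: g = 0.00034, g' = -0.8042 → ψ = 0.6232
Converged at ψ = 0.6232.
Compositions from xᵢ = zᵢ/(1+ψ(Kᵢ−1)), yᵢ = Kᵢxᵢ:
  1: x = 0.1420, y = 0.5648
  2: x = 0.3826, y = 0.2605
  3: x = 0.1929, y = 0.0756
  4: x = 0.2824, y = 0.0992

x_4 = 0.2824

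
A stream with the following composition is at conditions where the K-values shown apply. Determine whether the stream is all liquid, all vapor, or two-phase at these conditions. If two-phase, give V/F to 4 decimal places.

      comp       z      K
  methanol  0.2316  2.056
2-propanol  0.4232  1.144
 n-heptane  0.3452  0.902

all vapor

ΣzᵢKᵢ = 1.2717; Σzᵢ/Kᵢ = 0.8653.
Since Σzᵢ/Kᵢ < 1 the mixture is above its dew point — single vapor phase.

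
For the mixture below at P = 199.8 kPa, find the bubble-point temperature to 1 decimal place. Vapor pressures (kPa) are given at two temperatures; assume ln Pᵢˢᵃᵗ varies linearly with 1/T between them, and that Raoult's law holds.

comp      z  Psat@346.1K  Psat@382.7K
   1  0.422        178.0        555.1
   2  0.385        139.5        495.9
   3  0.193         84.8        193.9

T = 355.5 K

Bubble-point temperature: ΣzᵢPᵢˢᵃᵗ(T) = P. Interpolate ln Pᵢˢᵃᵗ = aᵢ + bᵢ/T.
  T = 346.1 K: ΣzᵢPᵢˢᵃᵗ = 145.19 kPa
  T = 382.7 K: ΣzᵢPᵢˢᵃᵗ = 462.60 kPa
  T = 364.4 K: ΣzᵢPᵢˢᵃᵗ = 266.30 kPa
  T = 355.2 K: ΣzᵢPᵢˢᵃᵗ = 197.74 kPa
  T = 359.8 K: ΣzᵢPᵢˢᵃᵗ = 229.88 kPa
  T = 357.5 K: ΣzᵢPᵢˢᵃᵗ = 213.30 kPa
Interpolating between 355.2 K and 357.5 K gives T ≈ 355.5 K.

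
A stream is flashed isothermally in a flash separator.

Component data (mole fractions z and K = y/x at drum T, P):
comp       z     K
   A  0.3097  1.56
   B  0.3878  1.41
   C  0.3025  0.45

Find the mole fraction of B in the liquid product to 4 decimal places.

x_B = 0.3082

Material balance + equilibrium reduce to Σ zᵢ(Kᵢ−1)/(1+V/F(Kᵢ−1)) = 0.
g(0) = ΣzᵢKᵢ − 1 = 0.1661 and g(1) = 1 − Σzᵢ/Kᵢ = -0.1458, so a root lies in (0, 1).
Newton–Raphson from V/F = 0.55:
  V/F = 0.5500: g = 0.02380, g' = -0.2883 → V/F = 0.6326
  V/F = 0.6326: g = -0.00083, g' = -0.3093 → V/F = 0.6299
Converged at V/F = 0.6299.
Compositions from xᵢ = zᵢ/(1+V/F(Kᵢ−1)), yᵢ = Kᵢxᵢ:
  A: x = 0.2289, y = 0.3571
  B: x = 0.3082, y = 0.4346
  C: x = 0.4629, y = 0.2083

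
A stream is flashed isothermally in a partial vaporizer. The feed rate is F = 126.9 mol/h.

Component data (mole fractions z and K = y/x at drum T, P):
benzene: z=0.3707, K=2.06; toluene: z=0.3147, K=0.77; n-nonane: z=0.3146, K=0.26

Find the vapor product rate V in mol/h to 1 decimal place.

Let ψ = V/F and solve Σ zᵢ(Kᵢ−1)/(1+ψ(Kᵢ−1)) = 0.
g(0) = ΣzᵢKᵢ − 1 = 0.0878 and g(1) = 1 − Σzᵢ/Kᵢ = -0.7987, so a root lies in (0, 1).
Newton iteration, ψ⁰ = 0.5:
  ψ = 0.5000: g = -0.19449, g' = -0.6332 → ψ = 0.1929
  ψ = 0.1929: g = -0.02105, g' = -0.5398 → ψ = 0.1539
  ψ = 0.1539: g = 0.00009, g' = -0.5452 → ψ = 0.1540
Converged at ψ = 0.1540.
Then V = ψ·F = 0.1540·126.9 = 19.5 mol/h and L = F − V = 107.4 mol/h.

V = 19.5 mol/h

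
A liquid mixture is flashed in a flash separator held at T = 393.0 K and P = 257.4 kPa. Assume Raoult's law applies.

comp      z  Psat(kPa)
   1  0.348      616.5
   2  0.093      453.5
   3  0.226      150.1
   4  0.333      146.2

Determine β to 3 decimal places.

Raoult's law: Kᵢ = Pᵢˢᵃᵗ/P = Pᵢˢᵃᵗ/257.4.
  K_1 = 616.5/257.4 = 2.39510, K_2 = 453.5/257.4 = 1.76185, K_3 = 150.1/257.4 = 0.58314, K_4 = 146.2/257.4 = 0.56799
Rachford–Rice: g(β) = Σ zᵢ(Kᵢ−1)/(1+β(Kᵢ−1)) = 0.
Feasibility: ΣzᵢKᵢ = 1.318, Σzᵢ/Kᵢ = 1.172 — both > 1, two phases present.
Iterate (Newton) starting at β = 0.5:
  β = 0.500: g = 0.0348, g' = -0.427 → β = 0.581
  β = 0.581: g = 0.0007, g' = -0.412 → β = 0.583
Converged at β = 0.583.

β = 0.583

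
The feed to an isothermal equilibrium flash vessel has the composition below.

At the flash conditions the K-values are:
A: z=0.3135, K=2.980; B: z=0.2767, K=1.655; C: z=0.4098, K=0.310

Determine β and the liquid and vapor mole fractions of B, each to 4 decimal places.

Newton iteration, β⁰ = 0.5:
  β = 0.5000: g = 0.01675, g' = -0.8325 → β = 0.5201
  β = 0.5201: g = -0.00006, g' = -0.8390 → β = 0.5200
Converged at β = 0.5200.
Compositions from xᵢ = zᵢ/(1+β(Kᵢ−1)), yᵢ = Kᵢxᵢ:
  A: x = 0.1545, y = 0.4603
  B: x = 0.2064, y = 0.3416
  C: x = 0.6391, y = 0.1981

β = 0.5200, x_B = 0.2064, y_B = 0.3416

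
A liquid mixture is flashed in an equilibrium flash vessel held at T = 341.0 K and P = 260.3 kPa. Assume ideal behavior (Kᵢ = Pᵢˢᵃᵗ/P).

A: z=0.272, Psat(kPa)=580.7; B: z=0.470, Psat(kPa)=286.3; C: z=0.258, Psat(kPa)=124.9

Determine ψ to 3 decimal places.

ψ = 0.742

Raoult's law: Kᵢ = Pᵢˢᵃᵗ/P = Pᵢˢᵃᵗ/260.3.
  K_A = 580.7/260.3 = 2.23089, K_B = 286.3/260.3 = 1.09988, K_C = 124.9/260.3 = 0.47983
Material balance + equilibrium reduce to Σ zᵢ(Kᵢ−1)/(1+ψ(Kᵢ−1)) = 0.
Feasibility: ΣzᵢKᵢ = 1.248, Σzᵢ/Kᵢ = 1.087 — both > 1, two phases present.
Newton–Raphson from ψ = 0.5:
  ψ = 0.500: g = 0.0706, g' = -0.290 → ψ = 0.744
  ψ = 0.744: g = -0.0004, g' = -0.302 → ψ = 0.742
Converged at ψ = 0.742.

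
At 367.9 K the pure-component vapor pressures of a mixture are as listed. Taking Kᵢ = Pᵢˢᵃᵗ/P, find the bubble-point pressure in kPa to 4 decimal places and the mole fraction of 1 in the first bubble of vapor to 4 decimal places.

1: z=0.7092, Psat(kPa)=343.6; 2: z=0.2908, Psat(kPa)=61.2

At the bubble point ψ → 0, so ΣzᵢKᵢ = 1 with Kᵢ = Pᵢˢᵃᵗ/P ⇒ P = ΣzᵢPᵢˢᵃᵗ.
P = 0.7092·343.6 + 0.2908·61.2 = 261.4781 kPa
yᵢ = zᵢPᵢˢᵃᵗ/P ⇒ y_1 = 0.7092·343.6/261.4781 = 0.9319

Pbub = 261.4781 kPa, y_1 = 0.9319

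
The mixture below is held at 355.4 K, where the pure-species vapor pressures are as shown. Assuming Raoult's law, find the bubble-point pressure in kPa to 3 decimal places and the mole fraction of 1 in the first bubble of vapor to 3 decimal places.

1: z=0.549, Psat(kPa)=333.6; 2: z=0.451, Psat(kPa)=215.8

At the bubble point ψ → 0, so ΣzᵢKᵢ = 1 with Kᵢ = Pᵢˢᵃᵗ/P ⇒ P = ΣzᵢPᵢˢᵃᵗ.
P = 0.549·333.6 + 0.451·215.8 = 280.472 kPa
yᵢ = zᵢPᵢˢᵃᵗ/P ⇒ y_1 = 0.549·333.6/280.472 = 0.653

Pbub = 280.472 kPa, y_1 = 0.653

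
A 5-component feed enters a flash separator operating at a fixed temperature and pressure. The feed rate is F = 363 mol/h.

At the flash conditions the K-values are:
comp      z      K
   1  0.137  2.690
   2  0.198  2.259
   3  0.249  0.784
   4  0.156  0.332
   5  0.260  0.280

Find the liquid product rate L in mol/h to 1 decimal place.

Material balance + equilibrium reduce to Σ zᵢ(Kᵢ−1)/(1+V/F(Kᵢ−1)) = 0.
g(0) = ΣzᵢKᵢ − 1 = 0.136 and g(1) = 1 − Σzᵢ/Kᵢ = -0.855, so a root lies in (0, 1).
Newton–Raphson from V/F = 0.41:
  V/F = 0.410: g = -0.1670, g' = -0.690 → V/F = 0.168
Converged at V/F = 0.168.
Then V = V/F·F = 0.1679·363 = 61.0 mol/h and L = F − V = 302.0 mol/h.

L = 302.0 mol/h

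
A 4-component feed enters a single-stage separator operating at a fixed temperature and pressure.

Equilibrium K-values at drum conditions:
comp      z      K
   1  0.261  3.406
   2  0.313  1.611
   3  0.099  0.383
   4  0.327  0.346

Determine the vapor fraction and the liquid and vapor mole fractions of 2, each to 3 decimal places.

Rachford–Rice: g(ψ) = Σ zᵢ(Kᵢ−1)/(1+ψ(Kᵢ−1)) = 0.
g(0) = ΣzᵢKᵢ − 1 = 0.544 and g(1) = 1 − Σzᵢ/Kᵢ = -0.474, so a root lies in (0, 1).
Iterate (Newton) starting at ψ = 0.5:
  ψ = 0.500: g = 0.0254, g' = -0.767 → ψ = 0.533
Converged at ψ = 0.533.
Compositions from xᵢ = zᵢ/(1+ψ(Kᵢ−1)), yᵢ = Kᵢxᵢ:
  1: x = 0.114, y = 0.389
  2: x = 0.236, y = 0.380
  3: x = 0.148, y = 0.057
  4: x = 0.502, y = 0.174

ψ = 0.533, x_2 = 0.236, y_2 = 0.380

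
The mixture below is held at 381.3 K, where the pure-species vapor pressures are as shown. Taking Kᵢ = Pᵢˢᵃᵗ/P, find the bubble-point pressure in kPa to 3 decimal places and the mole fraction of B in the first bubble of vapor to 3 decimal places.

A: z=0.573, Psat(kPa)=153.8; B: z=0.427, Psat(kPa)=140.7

Pbub = 148.206 kPa, y_B = 0.405

At the bubble point ψ → 0, so ΣzᵢKᵢ = 1 with Kᵢ = Pᵢˢᵃᵗ/P ⇒ P = ΣzᵢPᵢˢᵃᵗ.
P = 0.573·153.8 + 0.427·140.7 = 148.206 kPa
yᵢ = zᵢPᵢˢᵃᵗ/P ⇒ y_B = 0.427·140.7/148.206 = 0.405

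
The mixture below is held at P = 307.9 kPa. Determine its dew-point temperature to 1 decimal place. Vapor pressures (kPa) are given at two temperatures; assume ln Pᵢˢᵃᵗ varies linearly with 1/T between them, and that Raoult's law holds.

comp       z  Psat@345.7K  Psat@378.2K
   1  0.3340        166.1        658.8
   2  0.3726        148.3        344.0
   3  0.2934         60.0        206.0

Dew-point temperature: Σzᵢ·P/Pᵢˢᵃᵗ(T) = 1. Interpolate ln Pᵢˢᵃᵗ = aᵢ + bᵢ/T.
  T = 345.7 K: ΣzᵢP/Pᵢˢᵃᵗ = 2.8984
  T = 378.2 K: ΣzᵢP/Pᵢˢᵃᵗ = 0.9281
  T = 361.9 K: ΣzᵢP/Pᵢˢᵃᵗ = 1.5930
  T = 370.0 K: ΣzᵢP/Pᵢˢᵃᵗ = 1.2092
  T = 374.1 K: ΣzᵢP/Pᵢˢᵃᵗ = 1.0575
  T = 376.1 K: ΣzᵢP/Pᵢˢᵃᵗ = 0.9919
  T = 375.1 K: ΣzᵢP/Pᵢˢᵃᵗ = 1.0241
Interpolating between 375.1 K and 376.1 K gives T ≈ 375.8 K.

T = 375.8 K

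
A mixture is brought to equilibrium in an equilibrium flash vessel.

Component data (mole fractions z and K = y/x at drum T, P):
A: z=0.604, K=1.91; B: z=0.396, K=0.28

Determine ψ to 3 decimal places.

Rachford–Rice: g(ψ) = Σ zᵢ(Kᵢ−1)/(1+ψ(Kᵢ−1)) = 0.
Feasibility: ΣzᵢKᵢ = 1.265, Σzᵢ/Kᵢ = 1.731 — both > 1, two phases present.
Binary case is linear: z₁(K₁−1)(1+ψ(K₂−1)) + z₂(K₂−1)(1+ψ(K₁−1)) = 0
⇒ ψ = [z₁(K₁−1)+z₂(K₂−1)] / [−(K₁−1)(K₂−1)] = 0.2645/0.6552 = 0.404

ψ = 0.404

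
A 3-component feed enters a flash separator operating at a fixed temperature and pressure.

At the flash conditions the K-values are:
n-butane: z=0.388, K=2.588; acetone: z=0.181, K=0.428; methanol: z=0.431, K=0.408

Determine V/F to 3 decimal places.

V/F = 0.277

Newton iteration, V/F⁰ = 0.5:
  V/F = 0.500: g = -0.1640, g' = -0.725 → V/F = 0.274
  V/F = 0.274: g = 0.0022, g' = -0.774 → V/F = 0.277
Converged at V/F = 0.277.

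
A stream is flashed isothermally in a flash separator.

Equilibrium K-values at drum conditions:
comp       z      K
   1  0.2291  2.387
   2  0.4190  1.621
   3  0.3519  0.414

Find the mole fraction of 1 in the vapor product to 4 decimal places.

Material balance + equilibrium reduce to Σ zᵢ(Kᵢ−1)/(1+ψ(Kᵢ−1)) = 0.
Feasibility: ΣzᵢKᵢ = 1.3717, Σzᵢ/Kᵢ = 1.2045 — both > 1, two phases present.
Newton–Raphson from ψ = 0.31:
  ψ = 0.3100: g = 0.18842, g' = -0.5096 → ψ = 0.6797
  ψ = 0.6797: g = 0.00379, g' = -0.5305 → ψ = 0.6869
Converged at ψ = 0.6869.
Compositions from xᵢ = zᵢ/(1+ψ(Kᵢ−1)), yᵢ = Kᵢxᵢ:
  1: x = 0.1173, y = 0.2801
  2: x = 0.2937, y = 0.4761
  3: x = 0.5890, y = 0.2438

y_1 = 0.2801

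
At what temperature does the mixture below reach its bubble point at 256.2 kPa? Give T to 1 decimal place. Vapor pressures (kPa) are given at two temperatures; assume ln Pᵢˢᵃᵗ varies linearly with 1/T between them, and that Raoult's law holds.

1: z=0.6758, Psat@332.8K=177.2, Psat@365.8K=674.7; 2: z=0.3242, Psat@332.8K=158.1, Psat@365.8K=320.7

T = 343.6 K

Bubble-point temperature: ΣzᵢPᵢˢᵃᵗ(T) = P. Interpolate ln Pᵢˢᵃᵗ = aᵢ + bᵢ/T.
  T = 332.8 K: ΣzᵢPᵢˢᵃᵗ = 171.01 kPa
  T = 365.8 K: ΣzᵢPᵢˢᵃᵗ = 559.93 kPa
  T = 349.3 K: ΣzᵢPᵢˢᵃᵗ = 315.40 kPa
  T = 341.1 K: ΣzᵢPᵢˢᵃᵗ = 233.78 kPa
  T = 345.2 K: ΣzᵢPᵢˢᵃᵗ = 271.86 kPa
  T = 343.1 K: ΣzᵢPᵢˢᵃᵗ = 251.71 kPa
Interpolating between 343.1 K and 345.2 K gives T ≈ 343.6 K.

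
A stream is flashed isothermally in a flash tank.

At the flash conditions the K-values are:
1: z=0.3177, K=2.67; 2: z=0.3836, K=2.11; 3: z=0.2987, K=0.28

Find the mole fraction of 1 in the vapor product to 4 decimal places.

Let ψ = V/F and solve Σ zᵢ(Kᵢ−1)/(1+ψ(Kᵢ−1)) = 0.
g(0) = ΣzᵢKᵢ − 1 = 0.7413 and g(1) = 1 − Σzᵢ/Kᵢ = -0.3676, so a root lies in (0, 1).
Newton iteration, ψ⁰ = 0.5:
  ψ = 0.5000: g = 0.22692, g' = -0.8366 → ψ = 0.7712
  ψ = 0.7712: g = -0.02230, g' = -1.0894 → ψ = 0.7508
  ψ = 0.7508: g = -0.00043, g' = -1.0486 → ψ = 0.7504
Converged at ψ = 0.7504.
Compositions from xᵢ = zᵢ/(1+ψ(Kᵢ−1)), yᵢ = Kᵢxᵢ:
  1: x = 0.1410, y = 0.3765
  2: x = 0.2093, y = 0.4416
  3: x = 0.6497, y = 0.1819

y_1 = 0.3765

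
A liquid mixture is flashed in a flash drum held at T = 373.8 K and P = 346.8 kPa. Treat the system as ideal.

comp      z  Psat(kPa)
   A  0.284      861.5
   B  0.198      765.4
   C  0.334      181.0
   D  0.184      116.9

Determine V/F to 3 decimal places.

Raoult's law: Kᵢ = Pᵢˢᵃᵗ/P = Pᵢˢᵃᵗ/346.8.
  K_A = 861.5/346.8 = 2.48414, K_B = 765.4/346.8 = 2.20704, K_C = 181.0/346.8 = 0.52191, K_D = 116.9/346.8 = 0.33708
Material balance + equilibrium reduce to Σ zᵢ(Kᵢ−1)/(1+V/F(Kᵢ−1)) = 0.
g(0) = ΣzᵢKᵢ − 1 = 0.379 and g(1) = 1 − Σzᵢ/Kᵢ = -0.390, so a root lies in (0, 1).
Newton–Raphson from V/F = 0.5:
  V/F = 0.500: g = -0.0013, g' = -0.631 → V/F = 0.498
Converged at V/F = 0.498.

V/F = 0.498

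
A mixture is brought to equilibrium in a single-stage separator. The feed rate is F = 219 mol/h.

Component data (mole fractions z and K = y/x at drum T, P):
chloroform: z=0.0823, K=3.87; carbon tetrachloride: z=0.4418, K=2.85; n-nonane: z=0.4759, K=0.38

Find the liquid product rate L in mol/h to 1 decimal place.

Newton iteration, β⁰ = 0.5:
  β = 0.5000: g = 0.09397, g' = -0.9066 → β = 0.6036
  β = 0.6036: g = 0.00103, g' = -0.8955 → β = 0.6048
Converged at β = 0.6048.
Then V = β·F = 0.6048·219 = 132.5 mol/h and L = F − V = 86.5 mol/h.

L = 86.5 mol/h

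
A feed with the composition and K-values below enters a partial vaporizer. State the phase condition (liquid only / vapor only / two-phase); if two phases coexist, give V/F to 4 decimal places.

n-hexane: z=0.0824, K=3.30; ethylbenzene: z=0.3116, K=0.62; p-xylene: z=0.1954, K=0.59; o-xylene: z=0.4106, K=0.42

ΣzᵢKᵢ = 0.7529; Σzᵢ/Kᵢ = 1.8364.
Since ΣzᵢKᵢ < 1 the mixture is below its bubble point — single liquid phase.

liquid only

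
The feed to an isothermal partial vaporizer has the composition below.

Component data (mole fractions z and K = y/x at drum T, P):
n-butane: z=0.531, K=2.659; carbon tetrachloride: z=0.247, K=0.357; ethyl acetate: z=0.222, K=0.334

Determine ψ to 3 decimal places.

Let ψ = V/F and solve Σ zᵢ(Kᵢ−1)/(1+ψ(Kᵢ−1)) = 0.
Feasibility: ΣzᵢKᵢ = 1.574, Σzᵢ/Kᵢ = 1.556 — both > 1, two phases present.
Iterate (Newton) starting at ψ = 0.3:
  ψ = 0.300: g = 0.2066, g' = -0.962 → ψ = 0.515
  ψ = 0.515: g = 0.0128, g' = -0.881 → ψ = 0.529
Converged at ψ = 0.529.

ψ = 0.529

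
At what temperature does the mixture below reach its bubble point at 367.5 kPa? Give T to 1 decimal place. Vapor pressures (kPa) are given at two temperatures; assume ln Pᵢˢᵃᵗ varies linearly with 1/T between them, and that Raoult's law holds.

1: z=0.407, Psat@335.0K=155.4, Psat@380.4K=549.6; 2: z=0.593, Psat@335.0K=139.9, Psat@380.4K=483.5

T = 367.3 K

Bubble-point temperature: ΣzᵢPᵢˢᵃᵗ(T) = P. Interpolate ln Pᵢˢᵃᵗ = aᵢ + bᵢ/T.
  T = 335.0 K: ΣzᵢPᵢˢᵃᵗ = 146.21 kPa
  T = 380.4 K: ΣzᵢPᵢˢᵃᵗ = 510.40 kPa
  T = 357.7 K: ΣzᵢPᵢˢᵃᵗ = 284.23 kPa
  T = 369.0 K: ΣzᵢPᵢˢᵃᵗ = 383.83 kPa
  T = 363.4 K: ΣzᵢPᵢˢᵃᵗ = 331.51 kPa
  T = 366.2 K: ΣzᵢPᵢˢᵃᵗ = 356.91 kPa
Interpolating between 366.2 K and 369.0 K gives T ≈ 367.3 K.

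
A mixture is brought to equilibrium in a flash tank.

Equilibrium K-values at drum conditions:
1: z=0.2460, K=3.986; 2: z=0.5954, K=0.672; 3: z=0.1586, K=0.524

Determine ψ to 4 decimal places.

Newton–Raphson from ψ = 0.5:
  ψ = 0.5000: g = -0.03803, g' = -0.5065 → ψ = 0.4249
  ψ = 0.4249: g = 0.00221, g' = -0.5691 → ψ = 0.4288
Converged at ψ = 0.4288.

ψ = 0.4288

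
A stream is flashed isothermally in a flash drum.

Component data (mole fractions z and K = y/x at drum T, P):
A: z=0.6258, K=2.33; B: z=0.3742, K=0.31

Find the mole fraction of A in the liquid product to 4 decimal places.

Rachford–Rice: g(β) = Σ zᵢ(Kᵢ−1)/(1+β(Kᵢ−1)) = 0.
Check two-phase: ΣzᵢKᵢ = 1.5741 > 1 and Σzᵢ/Kᵢ = 1.4757 > 1, so g(0) = 0.5741 > 0 and g(1) = -0.4757 < 0.
Newton–Raphson from β = 0.5:
  β = 0.5000: g = 0.10569, g' = -0.8146 → β = 0.6298
  β = 0.6298: g = -0.00367, g' = -0.8850 → β = 0.6256
Converged at β = 0.6256.
Compositions from xᵢ = zᵢ/(1+β(Kᵢ−1)), yᵢ = Kᵢxᵢ:
  A: x = 0.3416, y = 0.7959
  B: x = 0.6584, y = 0.2041

x_A = 0.3416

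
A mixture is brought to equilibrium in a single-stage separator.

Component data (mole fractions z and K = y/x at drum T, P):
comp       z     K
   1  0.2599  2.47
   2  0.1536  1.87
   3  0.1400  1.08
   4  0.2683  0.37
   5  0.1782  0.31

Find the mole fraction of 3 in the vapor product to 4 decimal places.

y_3 = 0.1473

Let ψ = V/F and solve Σ zᵢ(Kᵢ−1)/(1+ψ(Kᵢ−1)) = 0.
Check two-phase: ΣzᵢKᵢ = 1.2349 > 1 and Σzᵢ/Kᵢ = 1.6170 > 1, so g(0) = 0.2349 > 0 and g(1) = -0.6170 < 0.
Newton–Raphson from ψ = 0.5:
  ψ = 0.5000: g = -0.11038, g' = -0.6686 → ψ = 0.3349
  ψ = 0.3349: g = -0.00373, g' = -0.6373 → ψ = 0.3290
Converged at ψ = 0.3290.
Compositions from xᵢ = zᵢ/(1+ψ(Kᵢ−1)), yᵢ = Kᵢxᵢ:
  1: x = 0.1752, y = 0.4327
  2: x = 0.1194, y = 0.2233
  3: x = 0.1364, y = 0.1473
  4: x = 0.3385, y = 0.1252
  5: x = 0.2305, y = 0.0715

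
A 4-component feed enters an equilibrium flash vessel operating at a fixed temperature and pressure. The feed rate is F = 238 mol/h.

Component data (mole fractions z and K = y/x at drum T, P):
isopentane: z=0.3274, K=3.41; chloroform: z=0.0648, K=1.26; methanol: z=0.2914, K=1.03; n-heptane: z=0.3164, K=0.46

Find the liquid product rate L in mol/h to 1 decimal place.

Iterate (Newton) starting at V/F = 0.35:
  V/F = 0.3500: g = 0.24143, g' = -0.7037 → V/F = 0.6931
  V/F = 0.6931: g = 0.04528, g' = -0.5057 → V/F = 0.7826
  V/F = 0.7826: g = 0.00002, g' = -0.5083 → V/F = 0.7827
Converged at V/F = 0.7827.
Then V = V/F·F = 0.7827·238 = 186.3 mol/h and L = F − V = 51.7 mol/h.

L = 51.7 mol/h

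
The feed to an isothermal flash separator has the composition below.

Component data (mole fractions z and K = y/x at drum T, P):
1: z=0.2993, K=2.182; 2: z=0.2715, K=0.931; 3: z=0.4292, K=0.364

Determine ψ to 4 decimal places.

ψ = 0.1113

Let ψ = V/F and solve Σ zᵢ(Kᵢ−1)/(1+ψ(Kᵢ−1)) = 0.
g(0) = ΣzᵢKᵢ − 1 = 0.0621 and g(1) = 1 − Σzᵢ/Kᵢ = -0.6079, so a root lies in (0, 1).
Newton iteration, ψ⁰ = 0.62:
  ψ = 0.6200: g = -0.26610, g' = -0.6139 → ψ = 0.1866
  ψ = 0.1866: g = -0.03884, g' = -0.5055 → ψ = 0.1097
  ψ = 0.1097: g = 0.00083, g' = -0.5296 → ψ = 0.1113
Converged at ψ = 0.1113.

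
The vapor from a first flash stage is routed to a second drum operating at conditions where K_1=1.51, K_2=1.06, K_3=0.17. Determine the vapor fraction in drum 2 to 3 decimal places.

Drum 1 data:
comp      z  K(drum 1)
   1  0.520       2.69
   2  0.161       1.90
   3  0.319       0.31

Drum 1:
Newton iteration, ψ₁⁰ = 0.55:
  ψ₁ = 0.550: g = 0.1976, g' = -0.852 → ψ₁ = 0.782
  ψ₁ = 0.782: g = -0.0145, g' = -1.037 → ψ₁ = 0.768
Converged at ψ₁ = 0.768.
Drum-1 compositions:
  1: x = 0.226, y = 0.609
  2: x = 0.095, y = 0.181
  3: x = 0.678, y = 0.210
Drum-2 feed = drum-1 vapor: z₂ = (0.6088, 0.1809, 0.2103).
Drum 2:
Rachford–Rice: g(ψ₂) = Σ zᵢ(Kᵢ−1)/(1+ψ₂(Kᵢ−1)) = 0.
Check two-phase: ΣzᵢKᵢ = 1.147 > 1 and Σzᵢ/Kᵢ = 1.811 > 1, so g(0) = 0.147 > 0 and g(1) = -0.811 < 0.
Newton–Raphson from ψ₂ = 0.65:
  ψ₂ = 0.650: g = -0.1355, g' = -0.773 → ψ₂ = 0.475
  ψ₂ = 0.475: g = -0.0276, g' = -0.498 → ψ₂ = 0.419
  ψ₂ = 0.419: g = -0.0014, g' = -0.449 → ψ₂ = 0.416
Converged at ψ₂ = 0.416.
  1: x = 0.502, y = 0.758
  2: x = 0.176, y = 0.187
  3: x = 0.321, y = 0.055

V/F (drum 2) = 0.416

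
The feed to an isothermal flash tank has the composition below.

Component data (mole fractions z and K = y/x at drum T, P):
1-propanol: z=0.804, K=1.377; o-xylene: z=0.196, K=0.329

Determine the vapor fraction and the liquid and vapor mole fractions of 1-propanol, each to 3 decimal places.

Let ψ = V/F and solve Σ zᵢ(Kᵢ−1)/(1+ψ(Kᵢ−1)) = 0.
Feasibility: ΣzᵢKᵢ = 1.172, Σzᵢ/Kᵢ = 1.180 — both > 1, two phases present.
Binary case is linear: z₁(K₁−1)(1+ψ(K₂−1)) + z₂(K₂−1)(1+ψ(K₁−1)) = 0
⇒ ψ = [z₁(K₁−1)+z₂(K₂−1)] / [−(K₁−1)(K₂−1)] = 0.1716/0.2530 = 0.678
Compositions from xᵢ = zᵢ/(1+ψ(Kᵢ−1)), yᵢ = Kᵢxᵢ:
  1-propanol: x = 0.640, y = 0.882
  o-xylene: x = 0.360, y = 0.118

ψ = 0.678, x_1-propanol = 0.640, y_1-propanol = 0.882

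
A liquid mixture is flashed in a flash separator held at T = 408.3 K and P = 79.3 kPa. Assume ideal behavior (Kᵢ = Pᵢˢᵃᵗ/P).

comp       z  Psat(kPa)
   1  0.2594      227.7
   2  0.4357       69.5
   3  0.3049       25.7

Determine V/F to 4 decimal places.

Raoult's law: Kᵢ = Pᵢˢᵃᵗ/P = Pᵢˢᵃᵗ/79.3.
  K_1 = 227.7/79.3 = 2.871375, K_2 = 69.5/79.3 = 0.876419, K_3 = 25.7/79.3 = 0.324086
Material balance + equilibrium reduce to Σ zᵢ(Kᵢ−1)/(1+V/F(Kᵢ−1)) = 0.
Check two-phase: ΣzᵢKᵢ = 1.2255 > 1 and Σzᵢ/Kᵢ = 1.5283 > 1, so g(0) = 0.2255 > 0 and g(1) = -0.5283 < 0.
Newton iteration, V/F⁰ = 0.32:
  V/F = 0.3200: g = -0.01541, g' = -0.5894 → V/F = 0.2939
  V/F = 0.2939: g = 0.00016, g' = -0.6022 → V/F = 0.2941
Converged at V/F = 0.2941.

V/F = 0.2941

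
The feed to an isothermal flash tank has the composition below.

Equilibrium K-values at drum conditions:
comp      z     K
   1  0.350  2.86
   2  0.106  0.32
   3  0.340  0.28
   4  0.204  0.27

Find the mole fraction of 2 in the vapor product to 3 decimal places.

Newton–Raphson from V/F = 0.35:
  V/F = 0.350: g = -0.2276, g' = -1.040 → V/F = 0.131
  V/F = 0.131: g = 0.0092, g' = -1.190 → V/F = 0.139
Converged at V/F = 0.139.
Compositions from xᵢ = zᵢ/(1+V/F(Kᵢ−1)), yᵢ = Kᵢxᵢ:
  1: x = 0.278, y = 0.795
  2: x = 0.117, y = 0.037
  3: x = 0.378, y = 0.106
  4: x = 0.227, y = 0.061

y_2 = 0.037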